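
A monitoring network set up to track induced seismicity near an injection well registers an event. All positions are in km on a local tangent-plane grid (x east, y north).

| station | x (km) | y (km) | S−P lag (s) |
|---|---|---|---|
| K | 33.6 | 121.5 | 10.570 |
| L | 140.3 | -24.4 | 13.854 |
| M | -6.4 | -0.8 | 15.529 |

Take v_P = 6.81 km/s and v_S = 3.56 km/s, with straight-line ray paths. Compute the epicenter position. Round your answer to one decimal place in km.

Distance from S−P lag: d = Δt · v_P v_S / (v_P − v_S) = Δt · (6.81·3.56)/(6.81−3.56) ≈ 7.4596·Δt.
So d_K = 78.85, d_L = 103.34, d_M = 115.84 km.
Circle about each station: (x − 33.6)² + (y − 121.5)² = 78.85²; (x − 140.3)² + (y + 24.4)² = 103.34²; (x + 6.4)² + (y + 0.8)² = 115.84².
Subtracting pairs of circle equations eliminates x²+y² and gives linear equations (the radical axes):
213.4 x − 291.8 y = -73.59
-80.0 x − 244.6 y = -23051.19
Solving the 2×2 system: x ≈ 88.8, y ≈ 65.2 km.

(88.8, 65.2)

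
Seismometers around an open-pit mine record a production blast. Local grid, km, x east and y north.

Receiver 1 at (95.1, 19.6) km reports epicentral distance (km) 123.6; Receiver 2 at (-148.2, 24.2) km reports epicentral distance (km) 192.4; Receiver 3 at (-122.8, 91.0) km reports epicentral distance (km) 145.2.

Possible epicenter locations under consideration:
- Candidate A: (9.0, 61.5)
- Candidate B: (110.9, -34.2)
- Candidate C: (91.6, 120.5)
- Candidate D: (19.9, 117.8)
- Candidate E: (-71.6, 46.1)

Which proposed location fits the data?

For each candidate, compare |candidate − station| to the reported distance:
Candidate A: residuals Receiver 1 27.8, Receiver 2 30.8, Receiver 3 10.1 → max 30.8 km
Candidate B: residuals Receiver 1 67.5, Receiver 2 73.2, Receiver 3 119.9 → max 119.9 km
Candidate C: residuals Receiver 1 22.6, Receiver 2 66.0, Receiver 3 71.2 → max 71.2 km
Candidate D: residuals Receiver 1 0.1, Receiver 2 0.0, Receiver 3 0.0 → max 0.1 km
Candidate E: residuals Receiver 1 45.2, Receiver 2 112.7, Receiver 3 77.1 → max 112.7 km
Only Candidate D has all residuals ≈ 0.

Candidate D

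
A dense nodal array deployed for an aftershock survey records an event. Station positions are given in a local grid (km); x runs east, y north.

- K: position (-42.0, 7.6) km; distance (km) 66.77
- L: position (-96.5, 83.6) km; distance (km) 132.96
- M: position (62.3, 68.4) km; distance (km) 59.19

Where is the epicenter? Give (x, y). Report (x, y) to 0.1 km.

Circle about each station: (x + 42.0)² + (y − 7.6)² = 66.77²; (x + 96.5)² + (y − 83.6)² = 132.96²; (x − 62.3)² + (y − 68.4)² = 59.19².
Subtracting pairs of circle equations eliminates x²+y² and gives linear equations (the radical axes):
-109.0 x + 152.0 y = 1259.32
208.6 x + 121.6 y = 7692.87
Solving the 2×2 system: x ≈ 22.6, y ≈ 24.5 km.

22.6 km east, 24.5 km north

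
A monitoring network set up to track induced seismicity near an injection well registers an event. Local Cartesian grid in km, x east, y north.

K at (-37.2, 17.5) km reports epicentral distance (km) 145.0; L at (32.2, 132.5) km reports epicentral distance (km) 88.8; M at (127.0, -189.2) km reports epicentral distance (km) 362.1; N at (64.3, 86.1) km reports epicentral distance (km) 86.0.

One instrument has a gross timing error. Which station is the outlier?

Solve using three stations at a time. Using K, M, N (subtract circle equations pairwise → linear system) gives (x, y) ≈ (11.6, 154.0).
Distances from that point to each station vs reported:
  K: calculated 145.0 vs reported 145.0 → residual 0.0 km
  L: calculated 29.8 vs reported 88.8 → residual 59.0 km
  M: calculated 362.1 vs reported 362.1 → residual 0.0 km
  N: calculated 86.0 vs reported 86.0 → residual 0.0 km
K, M, N are mutually consistent (residuals ≈ 0); L is off by 59.0 km.

L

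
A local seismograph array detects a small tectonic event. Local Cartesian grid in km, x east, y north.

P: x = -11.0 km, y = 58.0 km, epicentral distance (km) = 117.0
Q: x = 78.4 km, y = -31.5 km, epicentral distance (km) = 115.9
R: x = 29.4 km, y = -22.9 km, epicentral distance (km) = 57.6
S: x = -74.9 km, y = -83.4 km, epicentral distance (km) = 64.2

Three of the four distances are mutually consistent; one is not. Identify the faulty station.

Solve using three stations at a time. Using P, R, S (subtract circle equations pairwise → linear system) gives (x, y) ≈ (-15.6, -58.9).
Distances from that point to each station vs reported:
  P: calculated 117.0 vs reported 117.0 → residual 0.0 km
  Q: calculated 97.9 vs reported 115.9 → residual 18.0 km
  R: calculated 57.6 vs reported 57.6 → residual 0.0 km
  S: calculated 64.2 vs reported 64.2 → residual 0.0 km
P, R, S are mutually consistent (residuals ≈ 0); Q is off by 18.0 km.

Q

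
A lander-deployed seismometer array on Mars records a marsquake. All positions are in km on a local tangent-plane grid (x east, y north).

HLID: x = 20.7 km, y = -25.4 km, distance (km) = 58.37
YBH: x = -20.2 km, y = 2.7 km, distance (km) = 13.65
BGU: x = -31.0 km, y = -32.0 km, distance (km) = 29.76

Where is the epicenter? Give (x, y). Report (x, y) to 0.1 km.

x ≈ -32.9 km, y ≈ -2.3 km

Circle about each station: (x − 20.7)² + (y + 25.4)² = 58.37²; (x + 20.2)² + (y − 2.7)² = 13.65²; (x + 31.0)² + (y + 32.0)² = 29.76².
Subtracting pairs of circle equations eliminates x²+y² and gives linear equations (the radical axes):
-81.8 x + 56.2 y = 2562.41
-103.4 x − 13.2 y = 3432.75
Solving the 2×2 system: x ≈ -32.9, y ≈ -2.3 km.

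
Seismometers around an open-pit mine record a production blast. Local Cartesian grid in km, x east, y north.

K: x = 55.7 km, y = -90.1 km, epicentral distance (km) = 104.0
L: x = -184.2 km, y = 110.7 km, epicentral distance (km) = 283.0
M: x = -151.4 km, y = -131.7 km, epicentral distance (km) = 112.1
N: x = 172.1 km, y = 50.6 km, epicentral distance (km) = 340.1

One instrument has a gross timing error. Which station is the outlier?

Solve using three stations at a time. Using K, L, M (subtract circle equations pairwise → linear system) gives (x, y) ≈ (-39.3, -132.4).
Distances from that point to each station vs reported:
  K: calculated 104.0 vs reported 104.0 → residual 0.0 km
  L: calculated 283.0 vs reported 283.0 → residual 0.0 km
  M: calculated 112.1 vs reported 112.1 → residual 0.0 km
  N: calculated 279.6 vs reported 340.1 → residual 60.5 km
K, L, M are mutually consistent (residuals ≈ 0); N is off by 60.5 km.

N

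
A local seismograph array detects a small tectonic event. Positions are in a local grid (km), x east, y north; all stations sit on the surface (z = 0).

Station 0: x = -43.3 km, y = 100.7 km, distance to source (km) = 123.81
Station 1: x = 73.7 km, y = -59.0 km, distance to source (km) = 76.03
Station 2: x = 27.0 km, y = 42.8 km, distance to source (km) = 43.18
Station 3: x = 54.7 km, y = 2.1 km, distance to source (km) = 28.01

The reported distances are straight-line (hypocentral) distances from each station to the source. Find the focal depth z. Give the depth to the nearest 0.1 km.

Each station gives a sphere (x−x_i)² + (y−y_i)² + z² = d_i² (stations at z=0).
Subtracting the Station 0 sphere from Station 1 and Station 2: z² cancels, leaving linear equations in x and y:
234.0 x − 319.4 y = 6445.67
140.6 x − 115.8 y = 4009.86
Solving: x ≈ 30.002, y ≈ 1.799 km (keep extra digits for the depth step; rounded: 30.0, 1.8).
Then from the Station 0 sphere: z² = 123.81² − (x + 43.3)² − (y − 100.7)² with x = 30.002, y = 1.799, so z ≈ 13.203 ≈ 13.2 km.
Check against Station 3 (with the unrounded solution): distance 28.01 ≈ 28.01 km. ✓

depth ≈ 13.2 km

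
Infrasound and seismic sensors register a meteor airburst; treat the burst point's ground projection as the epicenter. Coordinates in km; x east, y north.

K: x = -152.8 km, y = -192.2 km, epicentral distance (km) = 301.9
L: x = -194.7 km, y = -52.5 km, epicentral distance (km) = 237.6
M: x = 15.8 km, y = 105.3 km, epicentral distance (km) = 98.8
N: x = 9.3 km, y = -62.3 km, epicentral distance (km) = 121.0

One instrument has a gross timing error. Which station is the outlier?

Solve using three stations at a time. Using K, L, N (subtract circle equations pairwise → linear system) gives (x, y) ≈ (15.4, 58.5).
Distances from that point to each station vs reported:
  K: calculated 301.9 vs reported 301.9 → residual 0.0 km
  L: calculated 237.6 vs reported 237.6 → residual 0.0 km
  M: calculated 46.8 vs reported 98.8 → residual 52.0 km
  N: calculated 121.0 vs reported 121.0 → residual 0.0 km
K, L, N are mutually consistent (residuals ≈ 0); M is off by 52.0 km.

M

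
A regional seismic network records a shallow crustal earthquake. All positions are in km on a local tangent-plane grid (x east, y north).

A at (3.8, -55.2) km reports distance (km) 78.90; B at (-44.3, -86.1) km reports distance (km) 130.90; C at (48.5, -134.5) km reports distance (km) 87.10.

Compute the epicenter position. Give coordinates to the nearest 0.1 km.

(82.7, -54.4)

Circle about each station: (x − 3.8)² + (y + 55.2)² = 78.90²; (x + 44.3)² + (y + 86.1)² = 130.90²; (x − 48.5)² + (y + 134.5)² = 87.10².
Subtracting the A equation from the B and C equations removes the quadratic terms:
-96.2 x − 61.8 y = -4595.38
89.4 x − 158.6 y = 16019.82
Solving the 2×2 system: x ≈ 82.7, y ≈ -54.4 km.
Check against A (with the unrounded x, y): √((x − 3.8)²+(y + 55.2)²) = 78.91 ≈ 78.90 km. ✓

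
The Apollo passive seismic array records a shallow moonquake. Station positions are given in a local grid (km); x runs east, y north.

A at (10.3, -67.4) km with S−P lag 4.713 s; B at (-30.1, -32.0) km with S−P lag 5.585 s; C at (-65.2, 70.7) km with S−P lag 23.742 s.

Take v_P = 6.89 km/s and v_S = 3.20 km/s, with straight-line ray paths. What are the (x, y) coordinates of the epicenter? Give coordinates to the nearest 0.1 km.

Distance from S−P lag: d = Δt · v_P v_S / (v_P − v_S) = Δt · (6.89·3.20)/(6.89−3.20) ≈ 5.9751·Δt.
So d_A = 28.16, d_B = 33.37, d_C = 141.86 km.
Circle about each station: (x − 10.3)² + (y + 67.4)² = 28.16²; (x + 30.1)² + (y + 32.0)² = 33.37²; (x + 65.2)² + (y − 70.7)² = 141.86².
Subtracting pairs of circle equations eliminates x²+y² and gives linear equations (the radical axes):
-80.8 x + 70.8 y = -3039.41
-151.0 x + 276.2 y = -14730.59
Solving the 2×2 system: x ≈ -17.5, y ≈ -62.9 km.
Check against A (with the unrounded x, y): √((x − 10.3)²+(y + 67.4)²) = 28.16 ≈ 28.16 km. ✓

(-17.5, -62.9)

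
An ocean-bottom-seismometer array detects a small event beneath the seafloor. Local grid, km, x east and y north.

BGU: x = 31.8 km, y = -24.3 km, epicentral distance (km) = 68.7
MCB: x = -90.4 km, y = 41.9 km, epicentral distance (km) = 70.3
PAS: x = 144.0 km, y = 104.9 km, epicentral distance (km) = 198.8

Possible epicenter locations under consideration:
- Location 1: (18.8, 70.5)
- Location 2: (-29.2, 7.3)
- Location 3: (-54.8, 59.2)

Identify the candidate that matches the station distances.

For each candidate, compare |candidate − station| to the reported distance:
Location 1: residuals BGU 27.0, MCB 42.6, PAS 69.0 → max 69.0 km
Location 2: residuals BGU 0.0, MCB 0.0, PAS 0.0 → max 0.0 km
Location 3: residuals BGU 51.6, MCB 30.7, PAS 5.2 → max 51.6 km
Only Location 2 has all residuals ≈ 0.

Location 2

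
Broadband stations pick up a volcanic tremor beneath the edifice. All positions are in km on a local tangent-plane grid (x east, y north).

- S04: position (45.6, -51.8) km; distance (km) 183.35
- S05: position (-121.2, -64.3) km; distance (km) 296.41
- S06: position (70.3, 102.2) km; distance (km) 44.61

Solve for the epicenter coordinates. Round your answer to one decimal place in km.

Circle about each station: (x − 45.6)² + (y + 51.8)² = 183.35²; (x + 121.2)² + (y + 64.3)² = 296.41²; (x − 70.3)² + (y − 102.2)² = 44.61².
Subtracting the S04 equation from the S05 and S06 equations removes the quadratic terms:
-333.6 x − 25.0 y = -40180.34
49.4 x + 308.0 y = 42251.50
Solving the 2×2 system: x ≈ 111.5, y ≈ 119.3 km.
Check against S04 (with the unrounded x, y): √((x − 45.6)²+(y + 51.8)²) = 183.35 ≈ 183.35 km. ✓

111.5 km east, 119.3 km north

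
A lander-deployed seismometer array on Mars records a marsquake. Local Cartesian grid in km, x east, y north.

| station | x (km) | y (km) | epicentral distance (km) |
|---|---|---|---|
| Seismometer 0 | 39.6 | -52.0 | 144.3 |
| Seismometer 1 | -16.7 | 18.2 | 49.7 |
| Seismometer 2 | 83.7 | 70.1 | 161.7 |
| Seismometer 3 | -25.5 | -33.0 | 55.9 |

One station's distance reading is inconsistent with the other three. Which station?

Seismometer 0

Solve using three stations at a time. Using Seismometer 1, Seismometer 2, Seismometer 3 (subtract circle equations pairwise → linear system) gives (x, y) ≈ (-65.0, 6.5).
Distances from that point to each station vs reported:
  Seismometer 0: calculated 119.8 vs reported 144.3 → residual 24.5 km
  Seismometer 1: calculated 49.7 vs reported 49.7 → residual 0.0 km
  Seismometer 2: calculated 161.7 vs reported 161.7 → residual 0.0 km
  Seismometer 3: calculated 55.9 vs reported 55.9 → residual 0.0 km
Seismometer 1, Seismometer 2, Seismometer 3 are mutually consistent (residuals ≈ 0); Seismometer 0 is off by 24.5 km.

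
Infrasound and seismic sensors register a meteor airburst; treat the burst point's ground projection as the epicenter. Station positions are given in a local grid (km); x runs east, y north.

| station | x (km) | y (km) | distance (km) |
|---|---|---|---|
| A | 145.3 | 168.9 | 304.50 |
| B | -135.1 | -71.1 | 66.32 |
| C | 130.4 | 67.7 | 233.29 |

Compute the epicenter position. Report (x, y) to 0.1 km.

Circle about each station: (x − 145.3)² + (y − 168.9)² = 304.50²; (x + 135.1)² + (y + 71.1)² = 66.32²; (x − 130.4)² + (y − 67.7)² = 233.29².
Subtracting the A equation from the B and C equations removes the quadratic terms:
-560.8 x − 480.0 y = 61989.83
-29.8 x − 202.4 y = 10244.18
Solving the 2×2 system: x ≈ -76.9, y ≈ -39.3 km.

-76.9 km east, -39.3 km north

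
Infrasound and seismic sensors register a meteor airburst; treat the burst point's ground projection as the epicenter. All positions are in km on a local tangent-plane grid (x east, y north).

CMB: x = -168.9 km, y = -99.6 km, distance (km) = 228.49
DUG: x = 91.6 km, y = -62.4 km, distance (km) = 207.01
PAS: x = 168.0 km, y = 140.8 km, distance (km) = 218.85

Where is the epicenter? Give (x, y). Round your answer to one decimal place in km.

Circle about each station: (x + 168.9)² + (y + 99.6)² = 228.49²; (x − 91.6)² + (y + 62.4)² = 207.01²; (x − 168.0)² + (y − 140.8)² = 218.85².
Subtracting the CMB equation from the DUG and PAS equations removes the quadratic terms:
521.0 x + 74.4 y = -16808.51
673.8 x + 480.8 y = 13913.63
Solving the 2×2 system: x ≈ -45.5, y ≈ 92.7 km.

x ≈ -45.5 km, y ≈ 92.7 km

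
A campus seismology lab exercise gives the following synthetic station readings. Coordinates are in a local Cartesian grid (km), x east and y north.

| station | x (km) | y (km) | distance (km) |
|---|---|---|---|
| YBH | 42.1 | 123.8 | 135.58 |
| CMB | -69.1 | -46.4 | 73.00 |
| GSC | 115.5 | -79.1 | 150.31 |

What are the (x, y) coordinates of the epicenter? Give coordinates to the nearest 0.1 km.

-12.5 km east, -0.3 km north

Circle about each station: (x − 42.1)² + (y − 123.8)² = 135.58²; (x + 69.1)² + (y + 46.4)² = 73.00²; (x − 115.5)² + (y + 79.1)² = 150.31².
Subtracting the YBH equation from the CMB and GSC equations removes the quadratic terms:
-222.4 x − 340.4 y = 2881.86
146.8 x − 405.8 y = -1712.95
Solving the 2×2 system: x ≈ -12.5, y ≈ -0.3 km.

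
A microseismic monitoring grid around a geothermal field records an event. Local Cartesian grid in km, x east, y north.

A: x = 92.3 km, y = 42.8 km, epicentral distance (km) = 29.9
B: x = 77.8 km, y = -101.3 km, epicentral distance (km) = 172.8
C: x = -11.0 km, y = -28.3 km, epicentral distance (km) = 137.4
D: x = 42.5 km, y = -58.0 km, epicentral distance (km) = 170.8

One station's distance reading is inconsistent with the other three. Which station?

D

Solve using three stations at a time. Using A, B, C (subtract circle equations pairwise → linear system) gives (x, y) ≈ (83.5, 71.4).
Distances from that point to each station vs reported:
  A: calculated 29.9 vs reported 29.9 → residual 0.0 km
  B: calculated 172.8 vs reported 172.8 → residual 0.0 km
  C: calculated 137.4 vs reported 137.4 → residual 0.0 km
  D: calculated 135.8 vs reported 170.8 → residual 35.0 km
A, B, C are mutually consistent (residuals ≈ 0); D is off by 35.0 km.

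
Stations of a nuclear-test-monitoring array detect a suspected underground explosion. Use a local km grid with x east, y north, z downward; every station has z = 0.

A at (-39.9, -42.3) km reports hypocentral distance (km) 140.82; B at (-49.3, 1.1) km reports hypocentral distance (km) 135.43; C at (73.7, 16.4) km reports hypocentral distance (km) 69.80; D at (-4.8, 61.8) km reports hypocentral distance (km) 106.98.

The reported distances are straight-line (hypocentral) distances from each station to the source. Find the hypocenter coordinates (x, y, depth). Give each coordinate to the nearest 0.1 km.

Each station gives a sphere (x−x_i)² + (y−y_i)² + z² = d_i² (stations at z=0).
Subtracting the A sphere from B and C: z² cancels, leaving linear equations in x and y:
-18.8 x + 86.8 y = 539.39
227.2 x + 117.4 y = 17277.58
Solving: x ≈ 65.504, y ≈ 20.402 km (keep extra digits for the depth step; rounded: 65.5, 20.4).
Then from the A sphere: z² = 140.82² − (x + 39.9)² − (y + 42.3)² with x = 65.504, y = 20.402, so z ≈ 69.201 ≈ 69.2 km.
Check against D (with the unrounded solution): distance 106.98 ≈ 106.98 km. ✓

(65.5, 20.4, 69.2)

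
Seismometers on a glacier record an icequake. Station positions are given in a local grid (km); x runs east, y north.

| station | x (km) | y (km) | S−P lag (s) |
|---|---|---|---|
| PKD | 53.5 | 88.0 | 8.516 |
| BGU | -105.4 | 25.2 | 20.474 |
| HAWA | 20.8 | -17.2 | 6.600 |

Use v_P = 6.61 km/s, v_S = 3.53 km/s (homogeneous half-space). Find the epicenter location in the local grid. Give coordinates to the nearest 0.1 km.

(49.7, 23.6)

Distance from S−P lag: d = Δt · v_P v_S / (v_P − v_S) = Δt · (6.61·3.53)/(6.61−3.53) ≈ 7.5757·Δt.
So d_PKD = 64.52, d_BGU = 155.11, d_HAWA = 50.00 km.
Circle about each station: (x − 53.5)² + (y − 88.0)² = 64.52²; (x + 105.4)² + (y − 25.2)² = 155.11²; (x − 20.8)² + (y + 17.2)² = 50.00².
Subtracting the PKD equation from the BGU and HAWA equations removes the quadratic terms:
-317.8 x − 125.6 y = -18758.33
-65.4 x − 210.4 y = -8214.94
Solving the 2×2 system: x ≈ 49.7, y ≈ 23.6 km.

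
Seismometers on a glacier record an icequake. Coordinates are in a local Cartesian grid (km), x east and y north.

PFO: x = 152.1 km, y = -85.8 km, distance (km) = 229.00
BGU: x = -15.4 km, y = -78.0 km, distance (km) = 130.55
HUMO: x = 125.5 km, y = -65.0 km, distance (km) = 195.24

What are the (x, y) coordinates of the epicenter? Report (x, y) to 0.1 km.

Circle about each station: (x − 152.1)² + (y + 85.8)² = 229.00²; (x + 15.4)² + (y + 78.0)² = 130.55²; (x − 125.5)² + (y + 65.0)² = 195.24².
Subtracting pairs of circle equations eliminates x²+y² and gives linear equations (the radical axes):
-335.0 x + 15.6 y = 11222.81
-53.2 x + 41.6 y = 3801.54
Solving the 2×2 system: x ≈ -31.1, y ≈ 51.6 km.

-31.1 km east, 51.6 km north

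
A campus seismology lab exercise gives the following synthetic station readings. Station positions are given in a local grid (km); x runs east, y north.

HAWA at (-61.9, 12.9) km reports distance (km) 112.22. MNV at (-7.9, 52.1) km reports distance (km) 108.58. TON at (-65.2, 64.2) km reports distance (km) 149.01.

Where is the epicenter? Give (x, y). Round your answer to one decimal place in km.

(31.7, -49.0)

Circle about each station: (x + 61.9)² + (y − 12.9)² = 112.22²; (x + 7.9)² + (y − 52.1)² = 108.58²; (x + 65.2)² + (y − 64.2)² = 149.01².
Subtracting the HAWA equation from the MNV and TON equations removes the quadratic terms:
108.0 x + 78.4 y = -417.49
-6.6 x + 102.6 y = -5235.99
Solving the 2×2 system: x ≈ 31.7, y ≈ -49.0 km.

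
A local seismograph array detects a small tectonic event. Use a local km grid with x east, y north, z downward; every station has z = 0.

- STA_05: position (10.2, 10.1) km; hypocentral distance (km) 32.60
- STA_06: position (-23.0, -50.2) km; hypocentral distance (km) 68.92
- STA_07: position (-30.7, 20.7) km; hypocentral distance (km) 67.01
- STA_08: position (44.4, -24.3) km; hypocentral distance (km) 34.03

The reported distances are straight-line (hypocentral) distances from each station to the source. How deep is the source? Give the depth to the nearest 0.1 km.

Each station gives a sphere (x−x_i)² + (y−y_i)² + z² = d_i² (stations at z=0).
Subtracting the STA_05 sphere from STA_06 and STA_07: z² cancels, leaving linear equations in x and y:
-66.4 x − 120.6 y = -844.22
-81.8 x + 21.2 y = -2262.65
Solving: x ≈ 25.794, y ≈ -7.202 km (keep extra digits for the depth step; rounded: 25.8, -7.2).
Then from the STA_05 sphere: z² = 32.60² − (x − 10.2)² − (y − 10.1)² with x = 25.794, y = -7.202, so z ≈ 22.809 ≈ 22.8 km.

22.8 km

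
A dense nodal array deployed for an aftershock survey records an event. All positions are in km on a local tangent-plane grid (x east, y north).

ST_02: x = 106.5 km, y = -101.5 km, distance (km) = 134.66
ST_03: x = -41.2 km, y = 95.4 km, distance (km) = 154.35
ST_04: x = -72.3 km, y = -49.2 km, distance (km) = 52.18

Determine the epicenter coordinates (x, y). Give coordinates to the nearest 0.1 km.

x ≈ -20.8 km, y ≈ -57.6 km

Circle about each station: (x − 106.5)² + (y + 101.5)² = 134.66²; (x + 41.2)² + (y − 95.4)² = 154.35²; (x + 72.3)² + (y + 49.2)² = 52.18².
Subtracting the ST_02 equation from the ST_03 and ST_04 equations removes the quadratic terms:
-295.4 x + 393.8 y = -16536.51
-357.6 x + 104.6 y = 1413.99
Solving the 2×2 system: x ≈ -20.8, y ≈ -57.6 km.
Check against ST_02 (with the unrounded x, y): √((x − 106.5)²+(y + 101.5)²) = 134.66 ≈ 134.66 km. ✓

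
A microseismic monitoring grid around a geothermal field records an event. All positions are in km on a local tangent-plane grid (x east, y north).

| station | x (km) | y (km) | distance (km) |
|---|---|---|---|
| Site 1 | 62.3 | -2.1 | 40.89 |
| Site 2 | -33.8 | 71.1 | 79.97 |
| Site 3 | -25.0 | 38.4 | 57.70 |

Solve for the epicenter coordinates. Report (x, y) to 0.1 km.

Circle about each station: (x − 62.3)² + (y + 2.1)² = 40.89²; (x + 33.8)² + (y − 71.1)² = 79.97²; (x + 25.0)² + (y − 38.4)² = 57.70².
Subtracting the Site 1 equation from the Site 2 and Site 3 equations removes the quadratic terms:
-192.2 x + 146.4 y = -2411.26
-174.6 x + 81.0 y = -3443.44
Solving the 2×2 system: x ≈ 30.9, y ≈ 24.1 km.
Check against Site 1 (with the unrounded x, y): √((x − 62.3)²+(y + 2.1)²) = 40.89 ≈ 40.89 km. ✓

x ≈ 30.9 km, y ≈ 24.1 km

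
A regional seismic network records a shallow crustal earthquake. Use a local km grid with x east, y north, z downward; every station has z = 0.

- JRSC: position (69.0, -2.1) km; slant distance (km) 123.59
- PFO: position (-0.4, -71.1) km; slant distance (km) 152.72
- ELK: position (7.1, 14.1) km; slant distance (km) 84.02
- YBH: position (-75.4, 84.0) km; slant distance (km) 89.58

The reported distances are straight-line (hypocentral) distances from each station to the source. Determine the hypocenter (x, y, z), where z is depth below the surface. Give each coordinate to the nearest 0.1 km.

Each station gives a sphere (x−x_i)² + (y−y_i)² + z² = d_i² (stations at z=0).
Subtracting the JRSC sphere from PFO and ELK: z² cancels, leaving linear equations in x and y:
-138.8 x − 138.0 y = -7758.95
-123.8 x + 32.4 y = 3698.94
Solving: x ≈ -12.004, y ≈ 68.298 km (keep extra digits for the depth step; rounded: -12.0, 68.3).
Then from the JRSC sphere: z² = 123.59² − (x − 69.0)² − (y + 2.1)² with x = -12.004, y = 68.298, so z ≈ 61.294 ≈ 61.3 km.

(-12.0, 68.3, 61.3)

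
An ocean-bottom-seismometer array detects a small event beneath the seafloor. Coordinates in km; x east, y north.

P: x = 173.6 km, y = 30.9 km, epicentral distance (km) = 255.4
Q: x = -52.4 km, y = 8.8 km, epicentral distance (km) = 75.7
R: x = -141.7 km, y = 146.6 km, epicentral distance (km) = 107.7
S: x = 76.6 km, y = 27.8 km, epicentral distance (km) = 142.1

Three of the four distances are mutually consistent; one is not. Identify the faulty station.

P

Solve using three stations at a time. Using Q, R, S (subtract circle equations pairwise → linear system) gives (x, y) ≈ (-53.7, 84.5).
Distances from that point to each station vs reported:
  P: calculated 233.5 vs reported 255.4 → residual 21.9 km
  Q: calculated 75.7 vs reported 75.7 → residual 0.0 km
  R: calculated 107.7 vs reported 107.7 → residual 0.0 km
  S: calculated 142.1 vs reported 142.1 → residual 0.0 km
Q, R, S are mutually consistent (residuals ≈ 0); P is off by 21.9 km.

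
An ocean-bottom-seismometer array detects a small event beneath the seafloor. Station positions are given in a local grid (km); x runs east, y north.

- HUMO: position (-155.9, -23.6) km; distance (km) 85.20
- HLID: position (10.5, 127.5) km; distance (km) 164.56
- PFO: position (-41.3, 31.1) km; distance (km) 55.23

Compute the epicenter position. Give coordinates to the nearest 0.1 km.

-71.1 km east, -15.4 km north

Circle about each station: (x + 155.9)² + (y + 23.6)² = 85.20²; (x − 10.5)² + (y − 127.5)² = 164.56²; (x + 41.3)² + (y − 31.1)² = 55.23².
Subtracting pairs of circle equations eliminates x²+y² and gives linear equations (the radical axes):
332.8 x + 302.2 y = -28316.22
229.2 x + 109.4 y = -17980.18
Solving the 2×2 system: x ≈ -71.1, y ≈ -15.4 km.
Check against HUMO (with the unrounded x, y): √((x + 155.9)²+(y + 23.6)²) = 85.20 ≈ 85.20 km. ✓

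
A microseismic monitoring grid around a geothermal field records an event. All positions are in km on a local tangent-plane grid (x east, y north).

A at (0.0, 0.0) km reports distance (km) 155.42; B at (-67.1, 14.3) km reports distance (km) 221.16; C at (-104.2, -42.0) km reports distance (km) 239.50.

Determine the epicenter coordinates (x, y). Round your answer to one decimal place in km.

(131.9, -82.2)

Circle about each station: x² + y² = 155.42²; (x + 67.1)² + (y − 14.3)² = 221.16²; (x + 104.2)² + (y + 42.0)² = 239.50².
Subtracting the A equation from the B and C equations removes the quadratic terms:
-134.2 x + 28.6 y = -20049.47
-208.4 x − 84.0 y = -20583.23
Solving the 2×2 system: x ≈ 131.9, y ≈ -82.2 km.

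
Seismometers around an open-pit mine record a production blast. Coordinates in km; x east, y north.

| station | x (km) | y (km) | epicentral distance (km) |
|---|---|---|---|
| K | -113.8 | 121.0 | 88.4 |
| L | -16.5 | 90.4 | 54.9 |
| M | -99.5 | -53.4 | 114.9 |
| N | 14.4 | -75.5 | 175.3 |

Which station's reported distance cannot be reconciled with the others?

N

Solve using three stations at a time. Using K, L, M (subtract circle equations pairwise → linear system) gives (x, y) ≈ (-57.0, 53.3).
Distances from that point to each station vs reported:
  K: calculated 88.4 vs reported 88.4 → residual 0.0 km
  L: calculated 54.9 vs reported 54.9 → residual 0.0 km
  M: calculated 114.9 vs reported 114.9 → residual 0.0 km
  N: calculated 147.3 vs reported 175.3 → residual 28.0 km
K, L, M are mutually consistent (residuals ≈ 0); N is off by 28.0 km.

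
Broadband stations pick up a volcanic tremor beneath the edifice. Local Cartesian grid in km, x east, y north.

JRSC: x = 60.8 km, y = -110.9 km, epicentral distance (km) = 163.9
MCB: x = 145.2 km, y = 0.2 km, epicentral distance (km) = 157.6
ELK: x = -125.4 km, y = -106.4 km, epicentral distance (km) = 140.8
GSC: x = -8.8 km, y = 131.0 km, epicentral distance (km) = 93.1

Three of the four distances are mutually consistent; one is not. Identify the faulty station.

ELK

Solve using three stations at a time. Using JRSC, MCB, GSC (subtract circle equations pairwise → linear system) gives (x, y) ≈ (-7.8, 37.9).
Distances from that point to each station vs reported:
  JRSC: calculated 163.9 vs reported 163.9 → residual 0.0 km
  MCB: calculated 157.6 vs reported 157.6 → residual 0.0 km
  ELK: calculated 186.2 vs reported 140.8 → residual 45.4 km
  GSC: calculated 93.1 vs reported 93.1 → residual 0.0 km
JRSC, MCB, GSC are mutually consistent (residuals ≈ 0); ELK is off by 45.4 km.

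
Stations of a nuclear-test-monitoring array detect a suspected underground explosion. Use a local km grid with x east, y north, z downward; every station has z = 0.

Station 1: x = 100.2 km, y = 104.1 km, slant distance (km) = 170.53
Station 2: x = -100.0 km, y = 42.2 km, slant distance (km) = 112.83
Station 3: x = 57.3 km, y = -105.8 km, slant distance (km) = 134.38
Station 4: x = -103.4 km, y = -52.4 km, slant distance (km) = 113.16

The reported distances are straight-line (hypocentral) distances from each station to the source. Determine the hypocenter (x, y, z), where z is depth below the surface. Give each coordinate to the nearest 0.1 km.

x ≈ -15.7 km, y ≈ -7.8 km, depth ≈ 55.9 km

Each station gives a sphere (x−x_i)² + (y−y_i)² + z² = d_i² (stations at z=0).
Subtracting the Station 1 sphere from Station 2 and Station 3: z² cancels, leaving linear equations in x and y:
-400.4 x − 123.8 y = 7253.86
-85.8 x − 419.8 y = 4622.58
Solving: x ≈ -15.704, y ≈ -7.802 km (keep extra digits for the depth step; rounded: -15.7, -7.8).
Then from the Station 1 sphere: z² = 170.53² − (x − 100.2)² − (y − 104.1)² with x = -15.704, y = -7.802, so z ≈ 55.899 ≈ 55.9 km.
Check against Station 4 (with the unrounded solution): distance 113.16 ≈ 113.16 km. ✓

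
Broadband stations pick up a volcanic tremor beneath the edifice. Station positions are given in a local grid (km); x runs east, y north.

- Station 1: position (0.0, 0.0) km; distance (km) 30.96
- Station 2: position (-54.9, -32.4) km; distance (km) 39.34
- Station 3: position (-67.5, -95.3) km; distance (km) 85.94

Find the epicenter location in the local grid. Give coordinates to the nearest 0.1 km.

Circle about each station: x² + y² = 30.96²; (x + 54.9)² + (y + 32.4)² = 39.34²; (x + 67.5)² + (y + 95.3)² = 85.94².
Subtracting the Station 1 equation from the Station 2 and Station 3 equations removes the quadratic terms:
-109.8 x − 64.8 y = 3474.66
-135.0 x − 190.6 y = 7211.18
Solving the 2×2 system: x ≈ -16.0, y ≈ -26.5 km.

x ≈ -16.0 km, y ≈ -26.5 km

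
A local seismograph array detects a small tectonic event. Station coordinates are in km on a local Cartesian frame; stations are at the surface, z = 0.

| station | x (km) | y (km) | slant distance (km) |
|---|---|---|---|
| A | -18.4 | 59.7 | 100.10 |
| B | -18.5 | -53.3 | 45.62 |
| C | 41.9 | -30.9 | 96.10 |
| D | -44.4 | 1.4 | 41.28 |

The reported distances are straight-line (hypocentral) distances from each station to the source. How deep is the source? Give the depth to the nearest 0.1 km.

Each station gives a sphere (x−x_i)² + (y−y_i)² + z² = d_i² (stations at z=0).
Subtracting the A sphere from B and C: z² cancels, leaving linear equations in x and y:
-0.2 x − 226.0 y = 7219.32
120.6 x − 181.2 y = -407.43
Solving: x ≈ -51.305, y ≈ -31.898 km (keep extra digits for the depth step; rounded: -51.3, -31.9).
Then from the A sphere: z² = 100.10² − (x + 18.4)² − (y − 59.7)² with x = -51.305, y = -31.898, so z ≈ 23.390 ≈ 23.4 km.
Check against D (with the unrounded solution): distance 41.27 ≈ 41.28 km. ✓

z ≈ 23.4 km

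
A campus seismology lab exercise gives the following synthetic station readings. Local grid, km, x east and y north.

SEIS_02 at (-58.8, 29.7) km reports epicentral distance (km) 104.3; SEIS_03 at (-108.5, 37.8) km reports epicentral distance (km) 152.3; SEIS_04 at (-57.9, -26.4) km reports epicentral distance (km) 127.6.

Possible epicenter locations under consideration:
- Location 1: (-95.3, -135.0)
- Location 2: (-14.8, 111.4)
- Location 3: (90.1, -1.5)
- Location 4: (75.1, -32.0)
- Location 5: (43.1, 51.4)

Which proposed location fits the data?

Location 5

For each candidate, compare |candidate − station| to the reported distance:
Location 1: residuals SEIS_02 64.4, SEIS_03 21.0, SEIS_04 12.7 → max 64.4 km
Location 2: residuals SEIS_02 11.5, SEIS_03 33.2, SEIS_04 16.8 → max 33.2 km
Location 3: residuals SEIS_02 47.8, SEIS_03 50.2, SEIS_04 22.5 → max 50.2 km
Location 4: residuals SEIS_02 43.1, SEIS_03 44.1, SEIS_04 5.5 → max 44.1 km
Location 5: residuals SEIS_02 0.1, SEIS_03 0.1, SEIS_04 0.1 → max 0.1 km
Only Location 5 has all residuals ≈ 0.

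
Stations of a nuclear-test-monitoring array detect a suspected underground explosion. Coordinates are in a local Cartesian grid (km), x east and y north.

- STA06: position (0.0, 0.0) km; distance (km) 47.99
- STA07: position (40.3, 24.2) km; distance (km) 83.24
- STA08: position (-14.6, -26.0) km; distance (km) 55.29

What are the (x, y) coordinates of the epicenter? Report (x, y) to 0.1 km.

-42.9 km east, 21.5 km north

Circle about each station: x² + y² = 47.99²; (x − 40.3)² + (y − 24.2)² = 83.24²; (x + 14.6)² + (y + 26.0)² = 55.29².
Subtracting the STA06 equation from the STA07 and STA08 equations removes the quadratic terms:
80.6 x + 48.4 y = -2416.13
-29.2 x − 52.0 y = 135.22
Solving the 2×2 system: x ≈ -42.9, y ≈ 21.5 km.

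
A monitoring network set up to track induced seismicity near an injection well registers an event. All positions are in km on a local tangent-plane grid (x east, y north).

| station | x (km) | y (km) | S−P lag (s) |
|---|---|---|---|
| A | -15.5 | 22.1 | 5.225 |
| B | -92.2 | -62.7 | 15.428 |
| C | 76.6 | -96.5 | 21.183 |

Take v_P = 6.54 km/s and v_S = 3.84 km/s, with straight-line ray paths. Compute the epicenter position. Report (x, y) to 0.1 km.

Distance from S−P lag: d = Δt · v_P v_S / (v_P − v_S) = Δt · (6.54·3.84)/(6.54−3.84) ≈ 9.3013·Δt.
So d_A = 48.60, d_B = 143.50, d_C = 197.03 km.
Circle about each station: (x + 15.5)² + (y − 22.1)² = 48.60²; (x + 92.2)² + (y + 62.7)² = 143.50²; (x − 76.6)² + (y + 96.5)² = 197.03².
Subtracting pairs of circle equations eliminates x²+y² and gives linear equations (the radical axes):
-153.4 x − 169.6 y = -6526.82
184.2 x − 237.2 y = -22007.71
Solving the 2×2 system: x ≈ -32.3, y ≈ 67.7 km.
Check against A (with the unrounded x, y): √((x + 15.5)²+(y − 22.1)²) = 48.59 ≈ 48.60 km. ✓

(-32.3, 67.7)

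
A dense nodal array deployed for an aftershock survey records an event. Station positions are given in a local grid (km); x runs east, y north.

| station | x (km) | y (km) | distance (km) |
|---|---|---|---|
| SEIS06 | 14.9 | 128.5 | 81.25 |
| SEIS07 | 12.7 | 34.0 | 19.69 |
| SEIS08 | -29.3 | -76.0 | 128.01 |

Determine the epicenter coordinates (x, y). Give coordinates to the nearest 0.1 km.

Circle about each station: (x − 14.9)² + (y − 128.5)² = 81.25²; (x − 12.7)² + (y − 34.0)² = 19.69²; (x + 29.3)² + (y + 76.0)² = 128.01².
Subtracting the SEIS06 equation from the SEIS07 and SEIS08 equations removes the quadratic terms:
-4.4 x − 189.0 y = -9203.10
-88.4 x − 409.0 y = -19884.77
Solving the 2×2 system: x ≈ -0.4, y ≈ 48.7 km.

-0.4 km east, 48.7 km north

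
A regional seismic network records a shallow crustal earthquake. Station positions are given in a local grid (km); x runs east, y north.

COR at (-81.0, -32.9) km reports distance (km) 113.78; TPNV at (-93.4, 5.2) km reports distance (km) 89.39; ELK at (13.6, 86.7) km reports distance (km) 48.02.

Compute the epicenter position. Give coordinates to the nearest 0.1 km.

x ≈ -31.2 km, y ≈ 69.4 km

Circle about each station: (x + 81.0)² + (y + 32.9)² = 113.78²; (x + 93.4)² + (y − 5.2)² = 89.39²; (x − 13.6)² + (y − 86.7)² = 48.02².
Subtracting the COR equation from the TPNV and ELK equations removes the quadratic terms:
-24.8 x + 76.2 y = 6062.51
189.2 x + 239.2 y = 10698.41
Solving the 2×2 system: x ≈ -31.2, y ≈ 69.4 km.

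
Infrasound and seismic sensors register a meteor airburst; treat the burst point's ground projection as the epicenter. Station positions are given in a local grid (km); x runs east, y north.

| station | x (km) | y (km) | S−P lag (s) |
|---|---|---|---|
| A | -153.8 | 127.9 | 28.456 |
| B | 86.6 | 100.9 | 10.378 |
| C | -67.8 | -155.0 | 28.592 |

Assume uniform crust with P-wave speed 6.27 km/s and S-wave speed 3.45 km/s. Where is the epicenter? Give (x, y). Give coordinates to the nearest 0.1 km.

Distance from S−P lag: d = Δt · v_P v_S / (v_P − v_S) = Δt · (6.27·3.45)/(6.27−3.45) ≈ 7.6707·Δt.
So d_A = 218.28, d_B = 79.61, d_C = 219.32 km.
Circle about each station: (x + 153.8)² + (y − 127.9)² = 218.28²; (x − 86.6)² + (y − 100.9)² = 79.61²; (x + 67.8)² + (y + 155.0)² = 219.32².
Subtracting the A equation from the B and C equations removes the quadratic terms:
480.8 x − 54.0 y = 18975.93
172.0 x − 565.8 y = -11846.11
Solving the 2×2 system: x ≈ 43.3, y ≈ 34.1 km.

x ≈ 43.3 km, y ≈ 34.1 km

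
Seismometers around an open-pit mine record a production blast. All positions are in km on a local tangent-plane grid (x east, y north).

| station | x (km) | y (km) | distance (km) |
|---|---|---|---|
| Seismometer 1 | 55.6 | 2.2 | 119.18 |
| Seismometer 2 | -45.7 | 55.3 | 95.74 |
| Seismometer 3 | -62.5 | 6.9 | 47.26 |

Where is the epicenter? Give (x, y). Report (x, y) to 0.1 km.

Circle about each station: (x − 55.6)² + (y − 2.2)² = 119.18²; (x + 45.7)² + (y − 55.3)² = 95.74²; (x + 62.5)² + (y − 6.9)² = 47.26².
Subtracting pairs of circle equations eliminates x²+y² and gives linear equations (the radical axes):
-202.6 x + 106.2 y = 7088.10
-236.2 x + 9.4 y = 12828.02
Solving the 2×2 system: x ≈ -55.9, y ≈ -39.9 km.
Check against Seismometer 1 (with the unrounded x, y): √((x − 55.6)²+(y − 2.2)²) = 119.18 ≈ 119.18 km. ✓

(-55.9, -39.9)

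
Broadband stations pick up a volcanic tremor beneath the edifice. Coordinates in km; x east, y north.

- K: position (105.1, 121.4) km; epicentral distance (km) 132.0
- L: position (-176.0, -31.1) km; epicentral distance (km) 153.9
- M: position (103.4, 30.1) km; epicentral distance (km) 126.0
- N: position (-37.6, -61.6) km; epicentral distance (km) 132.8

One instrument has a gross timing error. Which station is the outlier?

L

Solve using three stations at a time. Using K, M, N (subtract circle equations pairwise → linear system) gives (x, y) ≈ (-16.3, 69.5).
Distances from that point to each station vs reported:
  K: calculated 132.0 vs reported 132.0 → residual 0.0 km
  L: calculated 188.7 vs reported 153.9 → residual 34.8 km
  M: calculated 126.0 vs reported 126.0 → residual 0.0 km
  N: calculated 132.8 vs reported 132.8 → residual 0.0 km
K, M, N are mutually consistent (residuals ≈ 0); L is off by 34.8 km.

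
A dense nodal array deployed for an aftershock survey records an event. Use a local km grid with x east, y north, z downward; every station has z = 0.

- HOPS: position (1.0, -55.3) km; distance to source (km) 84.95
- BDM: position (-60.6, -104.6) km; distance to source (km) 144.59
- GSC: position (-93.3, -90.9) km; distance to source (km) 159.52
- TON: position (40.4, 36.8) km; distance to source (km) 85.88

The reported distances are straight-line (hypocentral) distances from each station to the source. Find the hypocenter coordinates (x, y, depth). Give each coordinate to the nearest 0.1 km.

x ≈ 27.9 km, y ≈ -13.2 km, depth ≈ 68.7 km

Each station gives a sphere (x−x_i)² + (y−y_i)² + z² = d_i² (stations at z=0).
Subtracting the HOPS sphere from BDM and GSC: z² cancels, leaving linear equations in x and y:
-123.2 x − 98.6 y = -2135.34
-188.6 x − 71.2 y = -4321.52
Solving: x ≈ 27.897, y ≈ -13.201 km (keep extra digits for the depth step; rounded: 27.9, -13.2).
Then from the HOPS sphere: z² = 84.95² − (x − 1.0)² − (y + 55.3)² with x = 27.897, y = -13.201, so z ≈ 68.708 ≈ 68.7 km.
Check against TON (with the unrounded solution): distance 85.89 ≈ 85.88 km. ✓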